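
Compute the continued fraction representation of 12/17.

[0; 1, 2, 2, 2]

Run the Euclidean algorithm on 12 and 17; the successive quotients are the partial quotients a_0, a_1, ... (each step inverts the fractional part left over by the previous one):
  12 = 0*17 + 12, so a_0 = 0.
  17 = 1*12 + 5, so a_1 = 1.
  12 = 2*5 + 2, so a_2 = 2.
  5 = 2*2 + 1, so a_3 = 2.
  2 = 2*1 + 0, so a_4 = 2.
The remainder reaches 0 after 5 divisions, so the expansion has 5 partial quotients, read off in order.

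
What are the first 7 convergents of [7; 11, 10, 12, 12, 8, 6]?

Using the convergent recurrence p_i = a_i*p_{i-1} + p_{i-2}, q_i = a_i*q_{i-1} + q_{i-2} with p_{-2}=0, p_{-1}=1, q_{-2}=1, q_{-1}=0:
  i=0: a_0=7, p_0 = 7*1 + 0 = 7, q_0 = 7*0 + 1 = 1.
  i=1: a_1=11, p_1 = 11*7 + 1 = 78, q_1 = 11*1 + 0 = 11.
  i=2: a_2=10, p_2 = 10*78 + 7 = 787, q_2 = 10*11 + 1 = 111.
  i=3: a_3=12, p_3 = 12*787 + 78 = 9522, q_3 = 12*111 + 11 = 1343.
  i=4: a_4=12, p_4 = 12*9522 + 787 = 115051, q_4 = 12*1343 + 111 = 16227.
  i=5: a_5=8, p_5 = 8*115051 + 9522 = 929930, q_5 = 8*16227 + 1343 = 131159.
  i=6: a_6=6, p_6 = 6*929930 + 115051 = 5694631, q_6 = 6*131159 + 16227 = 803181.

7/1, 78/11, 787/111, 9522/1343, 115051/16227, 929930/131159, 5694631/803181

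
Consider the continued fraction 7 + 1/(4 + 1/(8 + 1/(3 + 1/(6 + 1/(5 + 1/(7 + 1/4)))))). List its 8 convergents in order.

Using the convergent recurrence p_i = a_i*p_{i-1} + p_{i-2}, q_i = a_i*q_{i-1} + q_{i-2} with p_{-2}=0, p_{-1}=1, q_{-2}=1, q_{-1}=0:
  i=0: a_0=7, p_0 = 7*1 + 0 = 7, q_0 = 7*0 + 1 = 1.
  i=1: a_1=4, p_1 = 4*7 + 1 = 29, q_1 = 4*1 + 0 = 4.
  i=2: a_2=8, p_2 = 8*29 + 7 = 239, q_2 = 8*4 + 1 = 33.
  i=3: a_3=3, p_3 = 3*239 + 29 = 746, q_3 = 3*33 + 4 = 103.
  i=4: a_4=6, p_4 = 6*746 + 239 = 4715, q_4 = 6*103 + 33 = 651.
  i=5: a_5=5, p_5 = 5*4715 + 746 = 24321, q_5 = 5*651 + 103 = 3358.
  i=6: a_6=7, p_6 = 7*24321 + 4715 = 174962, q_6 = 7*3358 + 651 = 24157.
  i=7: a_7=4, p_7 = 4*174962 + 24321 = 724169, q_7 = 4*24157 + 3358 = 99986.

7/1, 29/4, 239/33, 746/103, 4715/651, 24321/3358, 174962/24157, 724169/99986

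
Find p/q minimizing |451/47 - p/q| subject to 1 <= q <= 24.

48/5

Expand x = 451/47 as a continued fraction with the Euclidean algorithm:
  451 = 9*47 + 28, so a_0 = 9.
  47 = 1*28 + 19, so a_1 = 1.
  28 = 1*19 + 9, so a_2 = 1.
  19 = 2*9 + 1, so a_3 = 2.
  9 = 9*1 + 0, so a_4 = 9.
so x = [9; 1, 1, 2, 9].
Convergents (p_i = a_i*p_{i-1} + p_{i-2}, q_i = a_i*q_{i-1} + q_{i-2} with p_{-2}=0, p_{-1}=1, q_{-2}=1, q_{-1}=0), until the denominator exceeds 24:
  i=0: a_0=9, p_0 = 9*1 + 0 = 9, q_0 = 9*0 + 1 = 1.
  i=1: a_1=1, p_1 = 1*9 + 1 = 10, q_1 = 1*1 + 0 = 1.
  i=2: a_2=1, p_2 = 1*10 + 9 = 19, q_2 = 1*1 + 1 = 2.
  i=3: a_3=2, p_3 = 2*19 + 10 = 48, q_3 = 2*2 + 1 = 5.
  i=4: a_4=9, p_4 = 9*48 + 19 = 451, q_4 = 9*5 + 2 = 47.
q_4 = 47 > 24, so the last convergent with denominator <= 24 is p_3/q_3 = 48/5.
The closest fraction with denominator <= 24 is either p_3/q_3 or the intermediate fraction (k*p_3 + p_2)/(k*q_3 + q_2) with the largest k >= 1 whose denominator stays <= 24; these approach x as k grows, and every other convergent or intermediate fraction in range is farther away.
Largest k: floor((24 - q_2)/q_3) = floor((24 - 2)/5) = 4.
That gives (4*48 + 19)/(4*5 + 2) = 211/22.
Compare the errors: |x - 48/5| = |451*5 - 48*47|/(47*5) = 1/235, and |x - 211/22| = |451*22 - 211*47|/(47*22) = 5/1034.
Cross-multiplying, 1*1034 = 1034 < 1175 = 5*235, so 1/235 is smaller: the convergent 48/5 is closer to x than 211/22.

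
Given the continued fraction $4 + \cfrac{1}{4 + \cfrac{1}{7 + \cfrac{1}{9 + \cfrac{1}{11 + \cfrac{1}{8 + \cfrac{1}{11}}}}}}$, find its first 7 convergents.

4/1, 17/4, 123/29, 1124/265, 12487/2944, 101020/23817, 1123707/264931

Using the convergent recurrence p_i = a_i*p_{i-1} + p_{i-2}, q_i = a_i*q_{i-1} + q_{i-2} with p_{-2}=0, p_{-1}=1, q_{-2}=1, q_{-1}=0:
  i=0: a_0=4, p_0 = 4*1 + 0 = 4, q_0 = 4*0 + 1 = 1.
  i=1: a_1=4, p_1 = 4*4 + 1 = 17, q_1 = 4*1 + 0 = 4.
  i=2: a_2=7, p_2 = 7*17 + 4 = 123, q_2 = 7*4 + 1 = 29.
  i=3: a_3=9, p_3 = 9*123 + 17 = 1124, q_3 = 9*29 + 4 = 265.
  i=4: a_4=11, p_4 = 11*1124 + 123 = 12487, q_4 = 11*265 + 29 = 2944.
  i=5: a_5=8, p_5 = 8*12487 + 1124 = 101020, q_5 = 8*2944 + 265 = 23817.
  i=6: a_6=11, p_6 = 11*101020 + 12487 = 1123707, q_6 = 11*23817 + 2944 = 264931.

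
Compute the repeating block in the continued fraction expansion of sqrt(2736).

[52; (3, 3, 1, 5, 1, 3, 3, 104)]

Write x_i = (sqrt(2736) + m_i)/d_i with (m_0, d_0) = (0, 1). a_0 = floor(sqrt(2736)) = 52, since 52^2 = 2704 <= 2736 < 2809 = 53^2.
Iterate m_{i+1} = d_i*a_i - m_i, d_{i+1} = (2736 - m_{i+1}^2)/d_i, a_{i+1} = floor((a_0 + m_{i+1})/d_{i+1}):
  m_1 = 1*52 - 0 = 52, d_1 = (2736 - 52^2)/1 = 32/1 = 32, a_1 = floor((52 + 52)/32) = 3.
  m_2 = 32*3 - 52 = 44, d_2 = (2736 - 44^2)/32 = 800/32 = 25, a_2 = floor((52 + 44)/25) = 3.
  m_3 = 25*3 - 44 = 31, d_3 = (2736 - 31^2)/25 = 1775/25 = 71, a_3 = floor((52 + 31)/71) = 1.
  m_4 = 71*1 - 31 = 40, d_4 = (2736 - 40^2)/71 = 1136/71 = 16, a_4 = floor((52 + 40)/16) = 5.
  m_5 = 16*5 - 40 = 40, d_5 = (2736 - 40^2)/16 = 1136/16 = 71, a_5 = floor((52 + 40)/71) = 1.
  m_6 = 71*1 - 40 = 31, d_6 = (2736 - 31^2)/71 = 1775/71 = 25, a_6 = floor((52 + 31)/25) = 3.
  m_7 = 25*3 - 31 = 44, d_7 = (2736 - 44^2)/25 = 800/25 = 32, a_7 = floor((52 + 44)/32) = 3.
  m_8 = 32*3 - 44 = 52, d_8 = (2736 - 52^2)/32 = 32/32 = 1, a_8 = floor((52 + 52)/1) = 104.
  m_9 = 1*104 - 52 = 52, d_9 = (2736 - 52^2)/1 = 32/1 = 32: (m_9, d_9) = (m_1, d_1) = (52, 32), so from here the quotients repeat a_1, ..., a_8; the period length is 8.
Hence the expansion of sqrt(2736) is a_0 = 52 followed by the repeating block 3, 3, 1, 5, 1, 3, 3, 104 (period 8).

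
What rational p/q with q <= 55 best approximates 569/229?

Expand x = 569/229 as a continued fraction with the Euclidean algorithm:
  569 = 2*229 + 111, so a_0 = 2.
  229 = 2*111 + 7, so a_1 = 2.
  111 = 15*7 + 6, so a_2 = 15.
  7 = 1*6 + 1, so a_3 = 1.
  6 = 6*1 + 0, so a_4 = 6.
so x = [2; 2, 15, 1, 6].
Convergents (p_i = a_i*p_{i-1} + p_{i-2}, q_i = a_i*q_{i-1} + q_{i-2} with p_{-2}=0, p_{-1}=1, q_{-2}=1, q_{-1}=0), until the denominator exceeds 55:
  i=0: a_0=2, p_0 = 2*1 + 0 = 2, q_0 = 2*0 + 1 = 1.
  i=1: a_1=2, p_1 = 2*2 + 1 = 5, q_1 = 2*1 + 0 = 2.
  i=2: a_2=15, p_2 = 15*5 + 2 = 77, q_2 = 15*2 + 1 = 31.
  i=3: a_3=1, p_3 = 1*77 + 5 = 82, q_3 = 1*31 + 2 = 33.
  i=4: a_4=6, p_4 = 6*82 + 77 = 569, q_4 = 6*33 + 31 = 229.
q_4 = 229 > 55, so the last convergent with denominator <= 55 is p_3/q_3 = 82/33.
The closest fraction with denominator <= 55 is either p_3/q_3 or the intermediate fraction (k*p_3 + p_2)/(k*q_3 + q_2) with the largest k >= 1 whose denominator stays <= 55; these approach x as k grows, and every other convergent or intermediate fraction in range is farther away.
Largest k: floor((55 - q_2)/q_3) = floor((55 - 31)/33) = 0.
Since k = 0, no intermediate fraction beyond p_3/q_3 has denominator <= 55, so the convergent 82/33 is the closest (its error is |569*33 - 82*229|/(229*33) = 1/7557).

82/33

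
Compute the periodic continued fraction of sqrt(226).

Write x_i = (sqrt(226) + m_i)/d_i with (m_0, d_0) = (0, 1). a_0 = floor(sqrt(226)) = 15, since 15^2 = 225 <= 226 < 256 = 16^2.
Iterate m_{i+1} = d_i*a_i - m_i, d_{i+1} = (226 - m_{i+1}^2)/d_i, a_{i+1} = floor((a_0 + m_{i+1})/d_{i+1}):
  m_1 = 1*15 - 0 = 15, d_1 = (226 - 15^2)/1 = 1/1 = 1, a_1 = floor((15 + 15)/1) = 30.
  m_2 = 1*30 - 15 = 15, d_2 = (226 - 15^2)/1 = 1/1 = 1: (m_2, d_2) = (m_1, d_1) = (15, 1), so from here the quotient a_1 repeats; the period length is 1.
Hence the expansion of sqrt(226) is a_0 = 15 followed by the repeating block 30 (period 1).

[15; (30)]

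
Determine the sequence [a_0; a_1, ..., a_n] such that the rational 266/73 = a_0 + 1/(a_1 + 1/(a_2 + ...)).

[3; 1, 1, 1, 4, 5]

Run the Euclidean algorithm on 266 and 73; the successive quotients are the partial quotients a_0, a_1, ... (each step inverts the fractional part left over by the previous one):
  266 = 3*73 + 47, so a_0 = 3.
  73 = 1*47 + 26, so a_1 = 1.
  47 = 1*26 + 21, so a_2 = 1.
  26 = 1*21 + 5, so a_3 = 1.
  21 = 4*5 + 1, so a_4 = 4.
  5 = 5*1 + 0, so a_5 = 5.
The remainder reaches 0 after 6 divisions, so the expansion has 6 partial quotients, read off in order.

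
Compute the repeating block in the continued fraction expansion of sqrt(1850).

Write x_i = (sqrt(1850) + m_i)/d_i with (m_0, d_0) = (0, 1). a_0 = floor(sqrt(1850)) = 43, since 43^2 = 1849 <= 1850 < 1936 = 44^2.
Iterate m_{i+1} = d_i*a_i - m_i, d_{i+1} = (1850 - m_{i+1}^2)/d_i, a_{i+1} = floor((a_0 + m_{i+1})/d_{i+1}):
  m_1 = 1*43 - 0 = 43, d_1 = (1850 - 43^2)/1 = 1/1 = 1, a_1 = floor((43 + 43)/1) = 86.
  m_2 = 1*86 - 43 = 43, d_2 = (1850 - 43^2)/1 = 1/1 = 1: (m_2, d_2) = (m_1, d_1) = (43, 1), so from here the quotient a_1 repeats; the period length is 1.
Hence the expansion of sqrt(1850) is a_0 = 43 followed by the repeating block 86 (period 1).

[43; (86)]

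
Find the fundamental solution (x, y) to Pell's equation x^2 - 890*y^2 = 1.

First expand sqrt(890) as a continued fraction. With x_i = (sqrt(890) + m_i)/d_i and (m_0, d_0) = (0, 1): a_0 = floor(sqrt(890)) = 29, since 29^2 = 841 <= 890 < 900 = 30^2.
Iterate m_{i+1} = d_i*a_i - m_i, d_{i+1} = (890 - m_{i+1}^2)/d_i, a_{i+1} = floor((a_0 + m_{i+1})/d_{i+1}):
  m_1 = 1*29 - 0 = 29, d_1 = (890 - 29^2)/1 = 49/1 = 49, a_1 = floor((29 + 29)/49) = 1.
  m_2 = 49*1 - 29 = 20, d_2 = (890 - 20^2)/49 = 490/49 = 10, a_2 = floor((29 + 20)/10) = 4.
  m_3 = 10*4 - 20 = 20, d_3 = (890 - 20^2)/10 = 490/10 = 49, a_3 = floor((29 + 20)/49) = 1.
  m_4 = 49*1 - 20 = 29, d_4 = (890 - 29^2)/49 = 49/49 = 1, a_4 = floor((29 + 29)/1) = 58.
  m_5 = 1*58 - 29 = 29, d_5 = (890 - 29^2)/1 = 49/1 = 49: (m_5, d_5) = (m_1, d_1) = (29, 49), so from here the quotients repeat a_1, ..., a_4; the period length is 4.
So sqrt(890) = [29; (1, 4, 1, 58)] with period length k = 4.
k is even, so the fundamental solution of x^2 - 890y^2 = 1 is (p_{k-1}, q_{k-1}) = (p_3, q_3); compute convergents through index 3.
Convergents (p_i = a_i*p_{i-1} + p_{i-2}, q_i = a_i*q_{i-1} + q_{i-2} with p_{-2}=0, p_{-1}=1, q_{-2}=1, q_{-1}=0):
  i=0: a_0=29, p_0 = 29*1 + 0 = 29, q_0 = 29*0 + 1 = 1.
  i=1: a_1=1, p_1 = 1*29 + 1 = 30, q_1 = 1*1 + 0 = 1.
  i=2: a_2=4, p_2 = 4*30 + 29 = 149, q_2 = 4*1 + 1 = 5.
  i=3: a_3=1, p_3 = 1*149 + 30 = 179, q_3 = 1*5 + 1 = 6.
Check: 179^2 - 890*6^2 = 32041 - 32040 = 1, so (x, y) = (179, 6) solves the equation, and by the theorem it is the least positive solution.

(x, y) = (179, 6)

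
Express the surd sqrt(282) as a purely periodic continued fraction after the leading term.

Write x_i = (sqrt(282) + m_i)/d_i with (m_0, d_0) = (0, 1). a_0 = floor(sqrt(282)) = 16, since 16^2 = 256 <= 282 < 289 = 17^2.
Iterate m_{i+1} = d_i*a_i - m_i, d_{i+1} = (282 - m_{i+1}^2)/d_i, a_{i+1} = floor((a_0 + m_{i+1})/d_{i+1}):
  m_1 = 1*16 - 0 = 16, d_1 = (282 - 16^2)/1 = 26/1 = 26, a_1 = floor((16 + 16)/26) = 1.
  m_2 = 26*1 - 16 = 10, d_2 = (282 - 10^2)/26 = 182/26 = 7, a_2 = floor((16 + 10)/7) = 3.
  m_3 = 7*3 - 10 = 11, d_3 = (282 - 11^2)/7 = 161/7 = 23, a_3 = floor((16 + 11)/23) = 1.
  m_4 = 23*1 - 11 = 12, d_4 = (282 - 12^2)/23 = 138/23 = 6, a_4 = floor((16 + 12)/6) = 4.
  m_5 = 6*4 - 12 = 12, d_5 = (282 - 12^2)/6 = 138/6 = 23, a_5 = floor((16 + 12)/23) = 1.
  m_6 = 23*1 - 12 = 11, d_6 = (282 - 11^2)/23 = 161/23 = 7, a_6 = floor((16 + 11)/7) = 3.
  m_7 = 7*3 - 11 = 10, d_7 = (282 - 10^2)/7 = 182/7 = 26, a_7 = floor((16 + 10)/26) = 1.
  m_8 = 26*1 - 10 = 16, d_8 = (282 - 16^2)/26 = 26/26 = 1, a_8 = floor((16 + 16)/1) = 32.
  m_9 = 1*32 - 16 = 16, d_9 = (282 - 16^2)/1 = 26/1 = 26: (m_9, d_9) = (m_1, d_1) = (16, 26), so from here the quotients repeat a_1, ..., a_8; the period length is 8.
Hence the expansion of sqrt(282) is a_0 = 16 followed by the repeating block 1, 3, 1, 4, 1, 3, 1, 32 (period 8).

[16; (1, 3, 1, 4, 1, 3, 1, 32)]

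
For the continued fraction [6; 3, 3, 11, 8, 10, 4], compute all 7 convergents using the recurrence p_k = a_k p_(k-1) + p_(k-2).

6/1, 19/3, 63/10, 712/113, 5759/914, 58302/9253, 238967/37926

Using the convergent recurrence p_i = a_i*p_{i-1} + p_{i-2}, q_i = a_i*q_{i-1} + q_{i-2} with p_{-2}=0, p_{-1}=1, q_{-2}=1, q_{-1}=0:
  i=0: a_0=6, p_0 = 6*1 + 0 = 6, q_0 = 6*0 + 1 = 1.
  i=1: a_1=3, p_1 = 3*6 + 1 = 19, q_1 = 3*1 + 0 = 3.
  i=2: a_2=3, p_2 = 3*19 + 6 = 63, q_2 = 3*3 + 1 = 10.
  i=3: a_3=11, p_3 = 11*63 + 19 = 712, q_3 = 11*10 + 3 = 113.
  i=4: a_4=8, p_4 = 8*712 + 63 = 5759, q_4 = 8*113 + 10 = 914.
  i=5: a_5=10, p_5 = 10*5759 + 712 = 58302, q_5 = 10*914 + 113 = 9253.
  i=6: a_6=4, p_6 = 4*58302 + 5759 = 238967, q_6 = 4*9253 + 914 = 37926.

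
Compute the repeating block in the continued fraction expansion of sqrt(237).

Write x_i = (sqrt(237) + m_i)/d_i with (m_0, d_0) = (0, 1). a_0 = floor(sqrt(237)) = 15, since 15^2 = 225 <= 237 < 256 = 16^2.
Iterate m_{i+1} = d_i*a_i - m_i, d_{i+1} = (237 - m_{i+1}^2)/d_i, a_{i+1} = floor((a_0 + m_{i+1})/d_{i+1}):
  m_1 = 1*15 - 0 = 15, d_1 = (237 - 15^2)/1 = 12/1 = 12, a_1 = floor((15 + 15)/12) = 2.
  m_2 = 12*2 - 15 = 9, d_2 = (237 - 9^2)/12 = 156/12 = 13, a_2 = floor((15 + 9)/13) = 1.
  m_3 = 13*1 - 9 = 4, d_3 = (237 - 4^2)/13 = 221/13 = 17, a_3 = floor((15 + 4)/17) = 1.
  m_4 = 17*1 - 4 = 13, d_4 = (237 - 13^2)/17 = 68/17 = 4, a_4 = floor((15 + 13)/4) = 7.
  m_5 = 4*7 - 13 = 15, d_5 = (237 - 15^2)/4 = 12/4 = 3, a_5 = floor((15 + 15)/3) = 10.
  m_6 = 3*10 - 15 = 15, d_6 = (237 - 15^2)/3 = 12/3 = 4, a_6 = floor((15 + 15)/4) = 7.
  m_7 = 4*7 - 15 = 13, d_7 = (237 - 13^2)/4 = 68/4 = 17, a_7 = floor((15 + 13)/17) = 1.
  m_8 = 17*1 - 13 = 4, d_8 = (237 - 4^2)/17 = 221/17 = 13, a_8 = floor((15 + 4)/13) = 1.
  m_9 = 13*1 - 4 = 9, d_9 = (237 - 9^2)/13 = 156/13 = 12, a_9 = floor((15 + 9)/12) = 2.
  m_10 = 12*2 - 9 = 15, d_10 = (237 - 15^2)/12 = 12/12 = 1, a_10 = floor((15 + 15)/1) = 30.
  m_11 = 1*30 - 15 = 15, d_11 = (237 - 15^2)/1 = 12/1 = 12: (m_11, d_11) = (m_1, d_1) = (15, 12), so from here the quotients repeat a_1, ..., a_10; the period length is 10.
Hence the expansion of sqrt(237) is a_0 = 15 followed by the repeating block 2, 1, 1, 7, 10, 7, 1, 1, 2, 30 (period 10).

[15; (2, 1, 1, 7, 10, 7, 1, 1, 2, 30)]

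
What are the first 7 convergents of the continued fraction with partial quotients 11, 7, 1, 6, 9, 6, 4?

11/1, 78/7, 89/8, 612/55, 5597/503, 34194/3073, 142373/12795

Using the convergent recurrence p_i = a_i*p_{i-1} + p_{i-2}, q_i = a_i*q_{i-1} + q_{i-2} with p_{-2}=0, p_{-1}=1, q_{-2}=1, q_{-1}=0:
  i=0: a_0=11, p_0 = 11*1 + 0 = 11, q_0 = 11*0 + 1 = 1.
  i=1: a_1=7, p_1 = 7*11 + 1 = 78, q_1 = 7*1 + 0 = 7.
  i=2: a_2=1, p_2 = 1*78 + 11 = 89, q_2 = 1*7 + 1 = 8.
  i=3: a_3=6, p_3 = 6*89 + 78 = 612, q_3 = 6*8 + 7 = 55.
  i=4: a_4=9, p_4 = 9*612 + 89 = 5597, q_4 = 9*55 + 8 = 503.
  i=5: a_5=6, p_5 = 6*5597 + 612 = 34194, q_5 = 6*503 + 55 = 3073.
  i=6: a_6=4, p_6 = 4*34194 + 5597 = 142373, q_6 = 4*3073 + 503 = 12795.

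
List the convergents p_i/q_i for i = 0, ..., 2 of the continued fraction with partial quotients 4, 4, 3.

4/1, 17/4, 55/13

Using the convergent recurrence p_i = a_i*p_{i-1} + p_{i-2}, q_i = a_i*q_{i-1} + q_{i-2} with p_{-2}=0, p_{-1}=1, q_{-2}=1, q_{-1}=0:
  i=0: a_0=4, p_0 = 4*1 + 0 = 4, q_0 = 4*0 + 1 = 1.
  i=1: a_1=4, p_1 = 4*4 + 1 = 17, q_1 = 4*1 + 0 = 4.
  i=2: a_2=3, p_2 = 3*17 + 4 = 55, q_2 = 3*4 + 1 = 13.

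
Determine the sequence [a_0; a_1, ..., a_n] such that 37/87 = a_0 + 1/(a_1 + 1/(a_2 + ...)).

Run the Euclidean algorithm on 37 and 87; the successive quotients are the partial quotients a_0, a_1, ... (each step inverts the fractional part left over by the previous one):
  37 = 0*87 + 37, so a_0 = 0.
  87 = 2*37 + 13, so a_1 = 2.
  37 = 2*13 + 11, so a_2 = 2.
  13 = 1*11 + 2, so a_3 = 1.
  11 = 5*2 + 1, so a_4 = 5.
  2 = 2*1 + 0, so a_5 = 2.
The remainder reaches 0 after 6 divisions, so the expansion has 6 partial quotients, read off in order.

[0; 2, 2, 1, 5, 2]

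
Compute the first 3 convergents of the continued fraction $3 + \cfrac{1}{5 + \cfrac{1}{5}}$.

3/1, 16/5, 83/26

Using the convergent recurrence p_i = a_i*p_{i-1} + p_{i-2}, q_i = a_i*q_{i-1} + q_{i-2} with p_{-2}=0, p_{-1}=1, q_{-2}=1, q_{-1}=0:
  i=0: a_0=3, p_0 = 3*1 + 0 = 3, q_0 = 3*0 + 1 = 1.
  i=1: a_1=5, p_1 = 5*3 + 1 = 16, q_1 = 5*1 + 0 = 5.
  i=2: a_2=5, p_2 = 5*16 + 3 = 83, q_2 = 5*5 + 1 = 26.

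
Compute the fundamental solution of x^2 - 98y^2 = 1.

(x, y) = (99, 10)

First expand sqrt(98) as a continued fraction. With x_i = (sqrt(98) + m_i)/d_i and (m_0, d_0) = (0, 1): a_0 = floor(sqrt(98)) = 9, since 9^2 = 81 <= 98 < 100 = 10^2.
Iterate m_{i+1} = d_i*a_i - m_i, d_{i+1} = (98 - m_{i+1}^2)/d_i, a_{i+1} = floor((a_0 + m_{i+1})/d_{i+1}):
  m_1 = 1*9 - 0 = 9, d_1 = (98 - 9^2)/1 = 17/1 = 17, a_1 = floor((9 + 9)/17) = 1.
  m_2 = 17*1 - 9 = 8, d_2 = (98 - 8^2)/17 = 34/17 = 2, a_2 = floor((9 + 8)/2) = 8.
  m_3 = 2*8 - 8 = 8, d_3 = (98 - 8^2)/2 = 34/2 = 17, a_3 = floor((9 + 8)/17) = 1.
  m_4 = 17*1 - 8 = 9, d_4 = (98 - 9^2)/17 = 17/17 = 1, a_4 = floor((9 + 9)/1) = 18.
  m_5 = 1*18 - 9 = 9, d_5 = (98 - 9^2)/1 = 17/1 = 17: (m_5, d_5) = (m_1, d_1) = (9, 17), so from here the quotients repeat a_1, ..., a_4; the period length is 4.
So sqrt(98) = [9; (1, 8, 1, 18)] with period length k = 4.
k is even, so the fundamental solution of x^2 - 98y^2 = 1 is (p_{k-1}, q_{k-1}) = (p_3, q_3); compute convergents through index 3.
Convergents (p_i = a_i*p_{i-1} + p_{i-2}, q_i = a_i*q_{i-1} + q_{i-2} with p_{-2}=0, p_{-1}=1, q_{-2}=1, q_{-1}=0):
  i=0: a_0=9, p_0 = 9*1 + 0 = 9, q_0 = 9*0 + 1 = 1.
  i=1: a_1=1, p_1 = 1*9 + 1 = 10, q_1 = 1*1 + 0 = 1.
  i=2: a_2=8, p_2 = 8*10 + 9 = 89, q_2 = 8*1 + 1 = 9.
  i=3: a_3=1, p_3 = 1*89 + 10 = 99, q_3 = 1*9 + 1 = 10.
Check: 99^2 - 98*10^2 = 9801 - 9800 = 1, so (x, y) = (99, 10) solves the equation, and by the theorem it is the least positive solution.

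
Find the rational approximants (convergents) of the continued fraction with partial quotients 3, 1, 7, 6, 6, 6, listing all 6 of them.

3/1, 4/1, 31/8, 190/49, 1171/302, 7216/1861

Using the convergent recurrence p_i = a_i*p_{i-1} + p_{i-2}, q_i = a_i*q_{i-1} + q_{i-2} with p_{-2}=0, p_{-1}=1, q_{-2}=1, q_{-1}=0:
  i=0: a_0=3, p_0 = 3*1 + 0 = 3, q_0 = 3*0 + 1 = 1.
  i=1: a_1=1, p_1 = 1*3 + 1 = 4, q_1 = 1*1 + 0 = 1.
  i=2: a_2=7, p_2 = 7*4 + 3 = 31, q_2 = 7*1 + 1 = 8.
  i=3: a_3=6, p_3 = 6*31 + 4 = 190, q_3 = 6*8 + 1 = 49.
  i=4: a_4=6, p_4 = 6*190 + 31 = 1171, q_4 = 6*49 + 8 = 302.
  i=5: a_5=6, p_5 = 6*1171 + 190 = 7216, q_5 = 6*302 + 49 = 1861.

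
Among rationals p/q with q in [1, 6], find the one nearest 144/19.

38/5

Expand x = 144/19 as a continued fraction with the Euclidean algorithm:
  144 = 7*19 + 11, so a_0 = 7.
  19 = 1*11 + 8, so a_1 = 1.
  11 = 1*8 + 3, so a_2 = 1.
  8 = 2*3 + 2, so a_3 = 2.
  3 = 1*2 + 1, so a_4 = 1.
  2 = 2*1 + 0, so a_5 = 2.
so x = [7; 1, 1, 2, 1, 2].
Convergents (p_i = a_i*p_{i-1} + p_{i-2}, q_i = a_i*q_{i-1} + q_{i-2} with p_{-2}=0, p_{-1}=1, q_{-2}=1, q_{-1}=0), until the denominator exceeds 6:
  i=0: a_0=7, p_0 = 7*1 + 0 = 7, q_0 = 7*0 + 1 = 1.
  i=1: a_1=1, p_1 = 1*7 + 1 = 8, q_1 = 1*1 + 0 = 1.
  i=2: a_2=1, p_2 = 1*8 + 7 = 15, q_2 = 1*1 + 1 = 2.
  i=3: a_3=2, p_3 = 2*15 + 8 = 38, q_3 = 2*2 + 1 = 5.
  i=4: a_4=1, p_4 = 1*38 + 15 = 53, q_4 = 1*5 + 2 = 7.
q_4 = 7 > 6, so the last convergent with denominator <= 6 is p_3/q_3 = 38/5.
The closest fraction with denominator <= 6 is either p_3/q_3 or the intermediate fraction (k*p_3 + p_2)/(k*q_3 + q_2) with the largest k >= 1 whose denominator stays <= 6; these approach x as k grows, and every other convergent or intermediate fraction in range is farther away.
Largest k: floor((6 - q_2)/q_3) = floor((6 - 2)/5) = 0.
Since k = 0, no intermediate fraction beyond p_3/q_3 has denominator <= 6, so the convergent 38/5 is the closest (its error is |144*5 - 38*19|/(19*5) = 2/95).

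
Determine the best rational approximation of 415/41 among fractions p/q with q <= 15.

81/8

Expand x = 415/41 as a continued fraction with the Euclidean algorithm:
  415 = 10*41 + 5, so a_0 = 10.
  41 = 8*5 + 1, so a_1 = 8.
  5 = 5*1 + 0, so a_2 = 5.
so x = [10; 8, 5].
Convergents (p_i = a_i*p_{i-1} + p_{i-2}, q_i = a_i*q_{i-1} + q_{i-2} with p_{-2}=0, p_{-1}=1, q_{-2}=1, q_{-1}=0), until the denominator exceeds 15:
  i=0: a_0=10, p_0 = 10*1 + 0 = 10, q_0 = 10*0 + 1 = 1.
  i=1: a_1=8, p_1 = 8*10 + 1 = 81, q_1 = 8*1 + 0 = 8.
  i=2: a_2=5, p_2 = 5*81 + 10 = 415, q_2 = 5*8 + 1 = 41.
q_2 = 41 > 15, so the last convergent with denominator <= 15 is p_1/q_1 = 81/8.
The closest fraction with denominator <= 15 is either p_1/q_1 or the intermediate fraction (k*p_1 + p_0)/(k*q_1 + q_0) with the largest k >= 1 whose denominator stays <= 15; these approach x as k grows, and every other convergent or intermediate fraction in range is farther away.
Largest k: floor((15 - q_0)/q_1) = floor((15 - 1)/8) = 1.
That gives (1*81 + 10)/(1*8 + 1) = 91/9.
Compare the errors: |x - 81/8| = |415*8 - 81*41|/(41*8) = 1/328, and |x - 91/9| = |415*9 - 91*41|/(41*9) = 4/369.
Cross-multiplying, 1*369 = 369 < 1312 = 4*328, so 1/328 is smaller: the convergent 81/8 is closer to x than 91/9.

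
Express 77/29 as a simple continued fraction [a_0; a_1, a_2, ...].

[2; 1, 1, 1, 9]

Run the Euclidean algorithm on 77 and 29; the successive quotients are the partial quotients a_0, a_1, ... (each step inverts the fractional part left over by the previous one):
  77 = 2*29 + 19, so a_0 = 2.
  29 = 1*19 + 10, so a_1 = 1.
  19 = 1*10 + 9, so a_2 = 1.
  10 = 1*9 + 1, so a_3 = 1.
  9 = 9*1 + 0, so a_4 = 9.
The remainder reaches 0 after 5 divisions, so the expansion has 5 partial quotients, read off in order.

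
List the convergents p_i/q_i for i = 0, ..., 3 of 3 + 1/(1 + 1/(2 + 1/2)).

Using the convergent recurrence p_i = a_i*p_{i-1} + p_{i-2}, q_i = a_i*q_{i-1} + q_{i-2} with p_{-2}=0, p_{-1}=1, q_{-2}=1, q_{-1}=0:
  i=0: a_0=3, p_0 = 3*1 + 0 = 3, q_0 = 3*0 + 1 = 1.
  i=1: a_1=1, p_1 = 1*3 + 1 = 4, q_1 = 1*1 + 0 = 1.
  i=2: a_2=2, p_2 = 2*4 + 3 = 11, q_2 = 2*1 + 1 = 3.
  i=3: a_3=2, p_3 = 2*11 + 4 = 26, q_3 = 2*3 + 1 = 7.

3/1, 4/1, 11/3, 26/7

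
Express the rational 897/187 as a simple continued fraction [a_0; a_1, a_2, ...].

Run the Euclidean algorithm on 897 and 187; the successive quotients are the partial quotients a_0, a_1, ... (each step inverts the fractional part left over by the previous one):
  897 = 4*187 + 149, so a_0 = 4.
  187 = 1*149 + 38, so a_1 = 1.
  149 = 3*38 + 35, so a_2 = 3.
  38 = 1*35 + 3, so a_3 = 1.
  35 = 11*3 + 2, so a_4 = 11.
  3 = 1*2 + 1, so a_5 = 1.
  2 = 2*1 + 0, so a_6 = 2.
The remainder reaches 0 after 7 divisions, so the expansion has 7 partial quotients, read off in order.

[4; 1, 3, 1, 11, 1, 2]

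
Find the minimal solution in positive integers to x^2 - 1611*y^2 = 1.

First expand sqrt(1611) as a continued fraction. With x_i = (sqrt(1611) + m_i)/d_i and (m_0, d_0) = (0, 1): a_0 = floor(sqrt(1611)) = 40, since 40^2 = 1600 <= 1611 < 1681 = 41^2.
Iterate m_{i+1} = d_i*a_i - m_i, d_{i+1} = (1611 - m_{i+1}^2)/d_i, a_{i+1} = floor((a_0 + m_{i+1})/d_{i+1}):
  m_1 = 1*40 - 0 = 40, d_1 = (1611 - 40^2)/1 = 11/1 = 11, a_1 = floor((40 + 40)/11) = 7.
  m_2 = 11*7 - 40 = 37, d_2 = (1611 - 37^2)/11 = 242/11 = 22, a_2 = floor((40 + 37)/22) = 3.
  m_3 = 22*3 - 37 = 29, d_3 = (1611 - 29^2)/22 = 770/22 = 35, a_3 = floor((40 + 29)/35) = 1.
  m_4 = 35*1 - 29 = 6, d_4 = (1611 - 6^2)/35 = 1575/35 = 45, a_4 = floor((40 + 6)/45) = 1.
  m_5 = 45*1 - 6 = 39, d_5 = (1611 - 39^2)/45 = 90/45 = 2, a_5 = floor((40 + 39)/2) = 39.
  m_6 = 2*39 - 39 = 39, d_6 = (1611 - 39^2)/2 = 90/2 = 45, a_6 = floor((40 + 39)/45) = 1.
  m_7 = 45*1 - 39 = 6, d_7 = (1611 - 6^2)/45 = 1575/45 = 35, a_7 = floor((40 + 6)/35) = 1.
  m_8 = 35*1 - 6 = 29, d_8 = (1611 - 29^2)/35 = 770/35 = 22, a_8 = floor((40 + 29)/22) = 3.
  m_9 = 22*3 - 29 = 37, d_9 = (1611 - 37^2)/22 = 242/22 = 11, a_9 = floor((40 + 37)/11) = 7.
  m_10 = 11*7 - 37 = 40, d_10 = (1611 - 40^2)/11 = 11/11 = 1, a_10 = floor((40 + 40)/1) = 80.
  m_11 = 1*80 - 40 = 40, d_11 = (1611 - 40^2)/1 = 11/1 = 11: (m_11, d_11) = (m_1, d_1) = (40, 11), so from here the quotients repeat a_1, ..., a_10; the period length is 10.
So sqrt(1611) = [40; (7, 3, 1, 1, 39, 1, 1, 3, 7, 80)] with period length k = 10.
k is even, so the fundamental solution of x^2 - 1611y^2 = 1 is (p_{k-1}, q_{k-1}) = (p_9, q_9); compute convergents through index 9.
Convergents (p_i = a_i*p_{i-1} + p_{i-2}, q_i = a_i*q_{i-1} + q_{i-2} with p_{-2}=0, p_{-1}=1, q_{-2}=1, q_{-1}=0):
  i=0: a_0=40, p_0 = 40*1 + 0 = 40, q_0 = 40*0 + 1 = 1.
  i=1: a_1=7, p_1 = 7*40 + 1 = 281, q_1 = 7*1 + 0 = 7.
  i=2: a_2=3, p_2 = 3*281 + 40 = 883, q_2 = 3*7 + 1 = 22.
  i=3: a_3=1, p_3 = 1*883 + 281 = 1164, q_3 = 1*22 + 7 = 29.
  i=4: a_4=1, p_4 = 1*1164 + 883 = 2047, q_4 = 1*29 + 22 = 51.
  i=5: a_5=39, p_5 = 39*2047 + 1164 = 80997, q_5 = 39*51 + 29 = 2018.
  i=6: a_6=1, p_6 = 1*80997 + 2047 = 83044, q_6 = 1*2018 + 51 = 2069.
  i=7: a_7=1, p_7 = 1*83044 + 80997 = 164041, q_7 = 1*2069 + 2018 = 4087.
  i=8: a_8=3, p_8 = 3*164041 + 83044 = 575167, q_8 = 3*4087 + 2069 = 14330.
  i=9: a_9=7, p_9 = 7*575167 + 164041 = 4190210, q_9 = 7*14330 + 4087 = 104397.
Check: 4190210^2 - 1611*104397^2 = 17557859844100 - 17557859844099 = 1, so (x, y) = (4190210, 104397) solves the equation, and by the theorem it is the least positive solution.

(x, y) = (4190210, 104397)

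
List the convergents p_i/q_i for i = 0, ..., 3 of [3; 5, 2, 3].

Using the convergent recurrence p_i = a_i*p_{i-1} + p_{i-2}, q_i = a_i*q_{i-1} + q_{i-2} with p_{-2}=0, p_{-1}=1, q_{-2}=1, q_{-1}=0:
  i=0: a_0=3, p_0 = 3*1 + 0 = 3, q_0 = 3*0 + 1 = 1.
  i=1: a_1=5, p_1 = 5*3 + 1 = 16, q_1 = 5*1 + 0 = 5.
  i=2: a_2=2, p_2 = 2*16 + 3 = 35, q_2 = 2*5 + 1 = 11.
  i=3: a_3=3, p_3 = 3*35 + 16 = 121, q_3 = 3*11 + 5 = 38.

3/1, 16/5, 35/11, 121/38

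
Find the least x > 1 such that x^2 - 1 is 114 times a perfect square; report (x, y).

(x, y) = (1025, 96)

First expand sqrt(114) as a continued fraction. With x_i = (sqrt(114) + m_i)/d_i and (m_0, d_0) = (0, 1): a_0 = floor(sqrt(114)) = 10, since 10^2 = 100 <= 114 < 121 = 11^2.
Iterate m_{i+1} = d_i*a_i - m_i, d_{i+1} = (114 - m_{i+1}^2)/d_i, a_{i+1} = floor((a_0 + m_{i+1})/d_{i+1}):
  m_1 = 1*10 - 0 = 10, d_1 = (114 - 10^2)/1 = 14/1 = 14, a_1 = floor((10 + 10)/14) = 1.
  m_2 = 14*1 - 10 = 4, d_2 = (114 - 4^2)/14 = 98/14 = 7, a_2 = floor((10 + 4)/7) = 2.
  m_3 = 7*2 - 4 = 10, d_3 = (114 - 10^2)/7 = 14/7 = 2, a_3 = floor((10 + 10)/2) = 10.
  m_4 = 2*10 - 10 = 10, d_4 = (114 - 10^2)/2 = 14/2 = 7, a_4 = floor((10 + 10)/7) = 2.
  m_5 = 7*2 - 10 = 4, d_5 = (114 - 4^2)/7 = 98/7 = 14, a_5 = floor((10 + 4)/14) = 1.
  m_6 = 14*1 - 4 = 10, d_6 = (114 - 10^2)/14 = 14/14 = 1, a_6 = floor((10 + 10)/1) = 20.
  m_7 = 1*20 - 10 = 10, d_7 = (114 - 10^2)/1 = 14/1 = 14: (m_7, d_7) = (m_1, d_1) = (10, 14), so from here the quotients repeat a_1, ..., a_6; the period length is 6.
So sqrt(114) = [10; (1, 2, 10, 2, 1, 20)] with period length k = 6.
k is even, so the fundamental solution of x^2 - 114y^2 = 1 is (p_{k-1}, q_{k-1}) = (p_5, q_5); compute convergents through index 5.
Convergents (p_i = a_i*p_{i-1} + p_{i-2}, q_i = a_i*q_{i-1} + q_{i-2} with p_{-2}=0, p_{-1}=1, q_{-2}=1, q_{-1}=0):
  i=0: a_0=10, p_0 = 10*1 + 0 = 10, q_0 = 10*0 + 1 = 1.
  i=1: a_1=1, p_1 = 1*10 + 1 = 11, q_1 = 1*1 + 0 = 1.
  i=2: a_2=2, p_2 = 2*11 + 10 = 32, q_2 = 2*1 + 1 = 3.
  i=3: a_3=10, p_3 = 10*32 + 11 = 331, q_3 = 10*3 + 1 = 31.
  i=4: a_4=2, p_4 = 2*331 + 32 = 694, q_4 = 2*31 + 3 = 65.
  i=5: a_5=1, p_5 = 1*694 + 331 = 1025, q_5 = 1*65 + 31 = 96.
Check: 1025^2 - 114*96^2 = 1050625 - 1050624 = 1, so (x, y) = (1025, 96) solves the equation, and by the theorem it is the least positive solution.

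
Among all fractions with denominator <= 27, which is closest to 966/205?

33/7

Expand x = 966/205 as a continued fraction with the Euclidean algorithm:
  966 = 4*205 + 146, so a_0 = 4.
  205 = 1*146 + 59, so a_1 = 1.
  146 = 2*59 + 28, so a_2 = 2.
  59 = 2*28 + 3, so a_3 = 2.
  28 = 9*3 + 1, so a_4 = 9.
  3 = 3*1 + 0, so a_5 = 3.
so x = [4; 1, 2, 2, 9, 3].
Convergents (p_i = a_i*p_{i-1} + p_{i-2}, q_i = a_i*q_{i-1} + q_{i-2} with p_{-2}=0, p_{-1}=1, q_{-2}=1, q_{-1}=0), until the denominator exceeds 27:
  i=0: a_0=4, p_0 = 4*1 + 0 = 4, q_0 = 4*0 + 1 = 1.
  i=1: a_1=1, p_1 = 1*4 + 1 = 5, q_1 = 1*1 + 0 = 1.
  i=2: a_2=2, p_2 = 2*5 + 4 = 14, q_2 = 2*1 + 1 = 3.
  i=3: a_3=2, p_3 = 2*14 + 5 = 33, q_3 = 2*3 + 1 = 7.
  i=4: a_4=9, p_4 = 9*33 + 14 = 311, q_4 = 9*7 + 3 = 66.
q_4 = 66 > 27, so the last convergent with denominator <= 27 is p_3/q_3 = 33/7.
The closest fraction with denominator <= 27 is either p_3/q_3 or the intermediate fraction (k*p_3 + p_2)/(k*q_3 + q_2) with the largest k >= 1 whose denominator stays <= 27; these approach x as k grows, and every other convergent or intermediate fraction in range is farther away.
Largest k: floor((27 - q_2)/q_3) = floor((27 - 3)/7) = 3.
That gives (3*33 + 14)/(3*7 + 3) = 113/24.
Compare the errors: |x - 33/7| = |966*7 - 33*205|/(205*7) = 3/1435, and |x - 113/24| = |966*24 - 113*205|/(205*24) = 19/4920.
Cross-multiplying, 3*4920 = 14760 < 27265 = 19*1435, so 3/1435 is smaller: the convergent 33/7 is closer to x than 113/24.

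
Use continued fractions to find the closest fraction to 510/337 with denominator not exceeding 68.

56/37

Expand x = 510/337 as a continued fraction with the Euclidean algorithm:
  510 = 1*337 + 173, so a_0 = 1.
  337 = 1*173 + 164, so a_1 = 1.
  173 = 1*164 + 9, so a_2 = 1.
  164 = 18*9 + 2, so a_3 = 18.
  9 = 4*2 + 1, so a_4 = 4.
  2 = 2*1 + 0, so a_5 = 2.
so x = [1; 1, 1, 18, 4, 2].
Convergents (p_i = a_i*p_{i-1} + p_{i-2}, q_i = a_i*q_{i-1} + q_{i-2} with p_{-2}=0, p_{-1}=1, q_{-2}=1, q_{-1}=0), until the denominator exceeds 68:
  i=0: a_0=1, p_0 = 1*1 + 0 = 1, q_0 = 1*0 + 1 = 1.
  i=1: a_1=1, p_1 = 1*1 + 1 = 2, q_1 = 1*1 + 0 = 1.
  i=2: a_2=1, p_2 = 1*2 + 1 = 3, q_2 = 1*1 + 1 = 2.
  i=3: a_3=18, p_3 = 18*3 + 2 = 56, q_3 = 18*2 + 1 = 37.
  i=4: a_4=4, p_4 = 4*56 + 3 = 227, q_4 = 4*37 + 2 = 150.
q_4 = 150 > 68, so the last convergent with denominator <= 68 is p_3/q_3 = 56/37.
The closest fraction with denominator <= 68 is either p_3/q_3 or the intermediate fraction (k*p_3 + p_2)/(k*q_3 + q_2) with the largest k >= 1 whose denominator stays <= 68; these approach x as k grows, and every other convergent or intermediate fraction in range is farther away.
Largest k: floor((68 - q_2)/q_3) = floor((68 - 2)/37) = 1.
That gives (1*56 + 3)/(1*37 + 2) = 59/39.
Compare the errors: |x - 56/37| = |510*37 - 56*337|/(337*37) = 2/12469, and |x - 59/39| = |510*39 - 59*337|/(337*39) = 7/13143.
Cross-multiplying, 2*13143 = 26286 < 87283 = 7*12469, so 2/12469 is smaller: the convergent 56/37 is closer to x than 59/39.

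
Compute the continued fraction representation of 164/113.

[1; 2, 4, 1, 1, 1, 3]

Run the Euclidean algorithm on 164 and 113; the successive quotients are the partial quotients a_0, a_1, ... (each step inverts the fractional part left over by the previous one):
  164 = 1*113 + 51, so a_0 = 1.
  113 = 2*51 + 11, so a_1 = 2.
  51 = 4*11 + 7, so a_2 = 4.
  11 = 1*7 + 4, so a_3 = 1.
  7 = 1*4 + 3, so a_4 = 1.
  4 = 1*3 + 1, so a_5 = 1.
  3 = 3*1 + 0, so a_6 = 3.
The remainder reaches 0 after 7 divisions, so the expansion has 7 partial quotients, read off in order.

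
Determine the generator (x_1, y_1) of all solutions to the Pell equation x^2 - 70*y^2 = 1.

(x, y) = (251, 30)

First expand sqrt(70) as a continued fraction. With x_i = (sqrt(70) + m_i)/d_i and (m_0, d_0) = (0, 1): a_0 = floor(sqrt(70)) = 8, since 8^2 = 64 <= 70 < 81 = 9^2.
Iterate m_{i+1} = d_i*a_i - m_i, d_{i+1} = (70 - m_{i+1}^2)/d_i, a_{i+1} = floor((a_0 + m_{i+1})/d_{i+1}):
  m_1 = 1*8 - 0 = 8, d_1 = (70 - 8^2)/1 = 6/1 = 6, a_1 = floor((8 + 8)/6) = 2.
  m_2 = 6*2 - 8 = 4, d_2 = (70 - 4^2)/6 = 54/6 = 9, a_2 = floor((8 + 4)/9) = 1.
  m_3 = 9*1 - 4 = 5, d_3 = (70 - 5^2)/9 = 45/9 = 5, a_3 = floor((8 + 5)/5) = 2.
  m_4 = 5*2 - 5 = 5, d_4 = (70 - 5^2)/5 = 45/5 = 9, a_4 = floor((8 + 5)/9) = 1.
  m_5 = 9*1 - 5 = 4, d_5 = (70 - 4^2)/9 = 54/9 = 6, a_5 = floor((8 + 4)/6) = 2.
  m_6 = 6*2 - 4 = 8, d_6 = (70 - 8^2)/6 = 6/6 = 1, a_6 = floor((8 + 8)/1) = 16.
  m_7 = 1*16 - 8 = 8, d_7 = (70 - 8^2)/1 = 6/1 = 6: (m_7, d_7) = (m_1, d_1) = (8, 6), so from here the quotients repeat a_1, ..., a_6; the period length is 6.
So sqrt(70) = [8; (2, 1, 2, 1, 2, 16)] with period length k = 6.
k is even, so the fundamental solution of x^2 - 70y^2 = 1 is (p_{k-1}, q_{k-1}) = (p_5, q_5); compute convergents through index 5.
Convergents (p_i = a_i*p_{i-1} + p_{i-2}, q_i = a_i*q_{i-1} + q_{i-2} with p_{-2}=0, p_{-1}=1, q_{-2}=1, q_{-1}=0):
  i=0: a_0=8, p_0 = 8*1 + 0 = 8, q_0 = 8*0 + 1 = 1.
  i=1: a_1=2, p_1 = 2*8 + 1 = 17, q_1 = 2*1 + 0 = 2.
  i=2: a_2=1, p_2 = 1*17 + 8 = 25, q_2 = 1*2 + 1 = 3.
  i=3: a_3=2, p_3 = 2*25 + 17 = 67, q_3 = 2*3 + 2 = 8.
  i=4: a_4=1, p_4 = 1*67 + 25 = 92, q_4 = 1*8 + 3 = 11.
  i=5: a_5=2, p_5 = 2*92 + 67 = 251, q_5 = 2*11 + 8 = 30.
Check: 251^2 - 70*30^2 = 63001 - 63000 = 1, so (x, y) = (251, 30) solves the equation, and by the theorem it is the least positive solution.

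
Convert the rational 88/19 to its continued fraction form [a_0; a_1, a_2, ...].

[4; 1, 1, 1, 2, 2]

Run the Euclidean algorithm on 88 and 19; the successive quotients are the partial quotients a_0, a_1, ... (each step inverts the fractional part left over by the previous one):
  88 = 4*19 + 12, so a_0 = 4.
  19 = 1*12 + 7, so a_1 = 1.
  12 = 1*7 + 5, so a_2 = 1.
  7 = 1*5 + 2, so a_3 = 1.
  5 = 2*2 + 1, so a_4 = 2.
  2 = 2*1 + 0, so a_5 = 2.
The remainder reaches 0 after 6 divisions, so the expansion has 6 partial quotients, read off in order.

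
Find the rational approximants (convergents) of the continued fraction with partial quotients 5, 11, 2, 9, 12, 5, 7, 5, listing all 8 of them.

Using the convergent recurrence p_i = a_i*p_{i-1} + p_{i-2}, q_i = a_i*q_{i-1} + q_{i-2} with p_{-2}=0, p_{-1}=1, q_{-2}=1, q_{-1}=0:
  i=0: a_0=5, p_0 = 5*1 + 0 = 5, q_0 = 5*0 + 1 = 1.
  i=1: a_1=11, p_1 = 11*5 + 1 = 56, q_1 = 11*1 + 0 = 11.
  i=2: a_2=2, p_2 = 2*56 + 5 = 117, q_2 = 2*11 + 1 = 23.
  i=3: a_3=9, p_3 = 9*117 + 56 = 1109, q_3 = 9*23 + 11 = 218.
  i=4: a_4=12, p_4 = 12*1109 + 117 = 13425, q_4 = 12*218 + 23 = 2639.
  i=5: a_5=5, p_5 = 5*13425 + 1109 = 68234, q_5 = 5*2639 + 218 = 13413.
  i=6: a_6=7, p_6 = 7*68234 + 13425 = 491063, q_6 = 7*13413 + 2639 = 96530.
  i=7: a_7=5, p_7 = 5*491063 + 68234 = 2523549, q_7 = 5*96530 + 13413 = 496063.

5/1, 56/11, 117/23, 1109/218, 13425/2639, 68234/13413, 491063/96530, 2523549/496063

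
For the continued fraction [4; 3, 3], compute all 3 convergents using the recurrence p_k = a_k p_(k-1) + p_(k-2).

4/1, 13/3, 43/10

Using the convergent recurrence p_i = a_i*p_{i-1} + p_{i-2}, q_i = a_i*q_{i-1} + q_{i-2} with p_{-2}=0, p_{-1}=1, q_{-2}=1, q_{-1}=0:
  i=0: a_0=4, p_0 = 4*1 + 0 = 4, q_0 = 4*0 + 1 = 1.
  i=1: a_1=3, p_1 = 3*4 + 1 = 13, q_1 = 3*1 + 0 = 3.
  i=2: a_2=3, p_2 = 3*13 + 4 = 43, q_2 = 3*3 + 1 = 10.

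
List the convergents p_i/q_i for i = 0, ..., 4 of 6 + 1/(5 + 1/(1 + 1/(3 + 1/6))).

Using the convergent recurrence p_i = a_i*p_{i-1} + p_{i-2}, q_i = a_i*q_{i-1} + q_{i-2} with p_{-2}=0, p_{-1}=1, q_{-2}=1, q_{-1}=0:
  i=0: a_0=6, p_0 = 6*1 + 0 = 6, q_0 = 6*0 + 1 = 1.
  i=1: a_1=5, p_1 = 5*6 + 1 = 31, q_1 = 5*1 + 0 = 5.
  i=2: a_2=1, p_2 = 1*31 + 6 = 37, q_2 = 1*5 + 1 = 6.
  i=3: a_3=3, p_3 = 3*37 + 31 = 142, q_3 = 3*6 + 5 = 23.
  i=4: a_4=6, p_4 = 6*142 + 37 = 889, q_4 = 6*23 + 6 = 144.

6/1, 31/5, 37/6, 142/23, 889/144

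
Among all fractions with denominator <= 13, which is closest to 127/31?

Expand x = 127/31 as a continued fraction with the Euclidean algorithm:
  127 = 4*31 + 3, so a_0 = 4.
  31 = 10*3 + 1, so a_1 = 10.
  3 = 3*1 + 0, so a_2 = 3.
so x = [4; 10, 3].
Convergents (p_i = a_i*p_{i-1} + p_{i-2}, q_i = a_i*q_{i-1} + q_{i-2} with p_{-2}=0, p_{-1}=1, q_{-2}=1, q_{-1}=0), until the denominator exceeds 13:
  i=0: a_0=4, p_0 = 4*1 + 0 = 4, q_0 = 4*0 + 1 = 1.
  i=1: a_1=10, p_1 = 10*4 + 1 = 41, q_1 = 10*1 + 0 = 10.
  i=2: a_2=3, p_2 = 3*41 + 4 = 127, q_2 = 3*10 + 1 = 31.
q_2 = 31 > 13, so the last convergent with denominator <= 13 is p_1/q_1 = 41/10.
The closest fraction with denominator <= 13 is either p_1/q_1 or the intermediate fraction (k*p_1 + p_0)/(k*q_1 + q_0) with the largest k >= 1 whose denominator stays <= 13; these approach x as k grows, and every other convergent or intermediate fraction in range is farther away.
Largest k: floor((13 - q_0)/q_1) = floor((13 - 1)/10) = 1.
That gives (1*41 + 4)/(1*10 + 1) = 45/11.
Compare the errors: |x - 41/10| = |127*10 - 41*31|/(31*10) = 1/310, and |x - 45/11| = |127*11 - 45*31|/(31*11) = 2/341.
Cross-multiplying, 1*341 = 341 < 620 = 2*310, so 1/310 is smaller: the convergent 41/10 is closer to x than 45/11.

41/10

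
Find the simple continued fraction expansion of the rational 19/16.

[1; 5, 3]

Run the Euclidean algorithm on 19 and 16; the successive quotients are the partial quotients a_0, a_1, ... (each step inverts the fractional part left over by the previous one):
  19 = 1*16 + 3, so a_0 = 1.
  16 = 5*3 + 1, so a_1 = 5.
  3 = 3*1 + 0, so a_2 = 3.
The remainder reaches 0 after 3 divisions, so the expansion has 3 partial quotients, read off in order.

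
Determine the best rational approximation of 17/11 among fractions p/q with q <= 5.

3/2

Expand x = 17/11 as a continued fraction with the Euclidean algorithm:
  17 = 1*11 + 6, so a_0 = 1.
  11 = 1*6 + 5, so a_1 = 1.
  6 = 1*5 + 1, so a_2 = 1.
  5 = 5*1 + 0, so a_3 = 5.
so x = [1; 1, 1, 5].
Convergents (p_i = a_i*p_{i-1} + p_{i-2}, q_i = a_i*q_{i-1} + q_{i-2} with p_{-2}=0, p_{-1}=1, q_{-2}=1, q_{-1}=0), until the denominator exceeds 5:
  i=0: a_0=1, p_0 = 1*1 + 0 = 1, q_0 = 1*0 + 1 = 1.
  i=1: a_1=1, p_1 = 1*1 + 1 = 2, q_1 = 1*1 + 0 = 1.
  i=2: a_2=1, p_2 = 1*2 + 1 = 3, q_2 = 1*1 + 1 = 2.
  i=3: a_3=5, p_3 = 5*3 + 2 = 17, q_3 = 5*2 + 1 = 11.
q_3 = 11 > 5, so the last convergent with denominator <= 5 is p_2/q_2 = 3/2.
The closest fraction with denominator <= 5 is either p_2/q_2 or the intermediate fraction (k*p_2 + p_1)/(k*q_2 + q_1) with the largest k >= 1 whose denominator stays <= 5; these approach x as k grows, and every other convergent or intermediate fraction in range is farther away.
Largest k: floor((5 - q_1)/q_2) = floor((5 - 1)/2) = 2.
That gives (2*3 + 2)/(2*2 + 1) = 8/5.
Compare the errors: |x - 3/2| = |17*2 - 3*11|/(11*2) = 1/22, and |x - 8/5| = |17*5 - 8*11|/(11*5) = 3/55.
Cross-multiplying, 1*55 = 55 < 66 = 3*22, so 1/22 is smaller: the convergent 3/2 is closer to x than 8/5.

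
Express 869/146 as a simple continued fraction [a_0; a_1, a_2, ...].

Run the Euclidean algorithm on 869 and 146; the successive quotients are the partial quotients a_0, a_1, ... (each step inverts the fractional part left over by the previous one):
  869 = 5*146 + 139, so a_0 = 5.
  146 = 1*139 + 7, so a_1 = 1.
  139 = 19*7 + 6, so a_2 = 19.
  7 = 1*6 + 1, so a_3 = 1.
  6 = 6*1 + 0, so a_4 = 6.
The remainder reaches 0 after 5 divisions, so the expansion has 5 partial quotients, read off in order.

[5; 1, 19, 1, 6]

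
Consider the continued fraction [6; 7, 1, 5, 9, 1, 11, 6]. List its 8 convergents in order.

Using the convergent recurrence p_i = a_i*p_{i-1} + p_{i-2}, q_i = a_i*q_{i-1} + q_{i-2} with p_{-2}=0, p_{-1}=1, q_{-2}=1, q_{-1}=0:
  i=0: a_0=6, p_0 = 6*1 + 0 = 6, q_0 = 6*0 + 1 = 1.
  i=1: a_1=7, p_1 = 7*6 + 1 = 43, q_1 = 7*1 + 0 = 7.
  i=2: a_2=1, p_2 = 1*43 + 6 = 49, q_2 = 1*7 + 1 = 8.
  i=3: a_3=5, p_3 = 5*49 + 43 = 288, q_3 = 5*8 + 7 = 47.
  i=4: a_4=9, p_4 = 9*288 + 49 = 2641, q_4 = 9*47 + 8 = 431.
  i=5: a_5=1, p_5 = 1*2641 + 288 = 2929, q_5 = 1*431 + 47 = 478.
  i=6: a_6=11, p_6 = 11*2929 + 2641 = 34860, q_6 = 11*478 + 431 = 5689.
  i=7: a_7=6, p_7 = 6*34860 + 2929 = 212089, q_7 = 6*5689 + 478 = 34612.

6/1, 43/7, 49/8, 288/47, 2641/431, 2929/478, 34860/5689, 212089/34612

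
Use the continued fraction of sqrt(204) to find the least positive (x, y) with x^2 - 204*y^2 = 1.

First expand sqrt(204) as a continued fraction. With x_i = (sqrt(204) + m_i)/d_i and (m_0, d_0) = (0, 1): a_0 = floor(sqrt(204)) = 14, since 14^2 = 196 <= 204 < 225 = 15^2.
Iterate m_{i+1} = d_i*a_i - m_i, d_{i+1} = (204 - m_{i+1}^2)/d_i, a_{i+1} = floor((a_0 + m_{i+1})/d_{i+1}):
  m_1 = 1*14 - 0 = 14, d_1 = (204 - 14^2)/1 = 8/1 = 8, a_1 = floor((14 + 14)/8) = 3.
  m_2 = 8*3 - 14 = 10, d_2 = (204 - 10^2)/8 = 104/8 = 13, a_2 = floor((14 + 10)/13) = 1.
  m_3 = 13*1 - 10 = 3, d_3 = (204 - 3^2)/13 = 195/13 = 15, a_3 = floor((14 + 3)/15) = 1.
  m_4 = 15*1 - 3 = 12, d_4 = (204 - 12^2)/15 = 60/15 = 4, a_4 = floor((14 + 12)/4) = 6.
  m_5 = 4*6 - 12 = 12, d_5 = (204 - 12^2)/4 = 60/4 = 15, a_5 = floor((14 + 12)/15) = 1.
  m_6 = 15*1 - 12 = 3, d_6 = (204 - 3^2)/15 = 195/15 = 13, a_6 = floor((14 + 3)/13) = 1.
  m_7 = 13*1 - 3 = 10, d_7 = (204 - 10^2)/13 = 104/13 = 8, a_7 = floor((14 + 10)/8) = 3.
  m_8 = 8*3 - 10 = 14, d_8 = (204 - 14^2)/8 = 8/8 = 1, a_8 = floor((14 + 14)/1) = 28.
  m_9 = 1*28 - 14 = 14, d_9 = (204 - 14^2)/1 = 8/1 = 8: (m_9, d_9) = (m_1, d_1) = (14, 8), so from here the quotients repeat a_1, ..., a_8; the period length is 8.
So sqrt(204) = [14; (3, 1, 1, 6, 1, 1, 3, 28)] with period length k = 8.
k is even, so the fundamental solution of x^2 - 204y^2 = 1 is (p_{k-1}, q_{k-1}) = (p_7, q_7); compute convergents through index 7.
Convergents (p_i = a_i*p_{i-1} + p_{i-2}, q_i = a_i*q_{i-1} + q_{i-2} with p_{-2}=0, p_{-1}=1, q_{-2}=1, q_{-1}=0):
  i=0: a_0=14, p_0 = 14*1 + 0 = 14, q_0 = 14*0 + 1 = 1.
  i=1: a_1=3, p_1 = 3*14 + 1 = 43, q_1 = 3*1 + 0 = 3.
  i=2: a_2=1, p_2 = 1*43 + 14 = 57, q_2 = 1*3 + 1 = 4.
  i=3: a_3=1, p_3 = 1*57 + 43 = 100, q_3 = 1*4 + 3 = 7.
  i=4: a_4=6, p_4 = 6*100 + 57 = 657, q_4 = 6*7 + 4 = 46.
  i=5: a_5=1, p_5 = 1*657 + 100 = 757, q_5 = 1*46 + 7 = 53.
  i=6: a_6=1, p_6 = 1*757 + 657 = 1414, q_6 = 1*53 + 46 = 99.
  i=7: a_7=3, p_7 = 3*1414 + 757 = 4999, q_7 = 3*99 + 53 = 350.
Check: 4999^2 - 204*350^2 = 24990001 - 24990000 = 1, so (x, y) = (4999, 350) solves the equation, and by the theorem it is the least positive solution.

(x, y) = (4999, 350)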